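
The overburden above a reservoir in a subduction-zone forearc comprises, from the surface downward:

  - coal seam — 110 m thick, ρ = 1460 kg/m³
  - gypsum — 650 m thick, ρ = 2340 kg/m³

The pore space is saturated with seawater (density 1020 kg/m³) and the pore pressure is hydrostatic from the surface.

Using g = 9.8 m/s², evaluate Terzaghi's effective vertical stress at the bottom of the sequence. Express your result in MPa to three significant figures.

8.88 MPa

Overburden (lithostatic) stress σ_v:
coal seam: 1460 kg/m³ × 9.8 m/s² × 110 m = 1.574×10^6 Pa = 1.574 MPa
gypsum: 2340 kg/m³ × 9.8 m/s² × 650 m = 1.491×10^7 Pa = 14.91 MPa
Total = 1.574 + 14.91 = 16.480 MPa
Pore pressure P_p = 1020 kg/m³ × 9.8 m/s² × 760 m = 7.597×10^6 Pa = 7.597 MPa
Effective stress σ' = σ_v − P_p = 16.48 − 7.597 = 8.8827 MPa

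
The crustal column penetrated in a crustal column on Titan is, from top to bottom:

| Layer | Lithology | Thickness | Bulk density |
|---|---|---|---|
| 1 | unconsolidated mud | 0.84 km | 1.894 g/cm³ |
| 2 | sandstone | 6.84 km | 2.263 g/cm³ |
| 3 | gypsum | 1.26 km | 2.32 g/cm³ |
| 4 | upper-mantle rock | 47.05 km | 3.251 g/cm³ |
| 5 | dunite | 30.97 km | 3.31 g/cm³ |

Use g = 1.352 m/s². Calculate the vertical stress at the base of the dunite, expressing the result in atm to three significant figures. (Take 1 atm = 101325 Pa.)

unconsolidated mud: 1894 kg/m³ × 1.352 m/s² × 840 m = 2.151×10^6 Pa = 21.23 atm
sandstone: 2263 kg/m³ × 1.352 m/s² × 6840 m = 2.093×10^7 Pa = 206.5 atm
gypsum: 2320 kg/m³ × 1.352 m/s² × 1260 m = 3.952×10^6 Pa = 39.00 atm
upper-mantle rock: 3251 kg/m³ × 1.352 m/s² × 47050 m = 2.068×10^8 Pa = 2041 atm
dunite: 3310 kg/m³ × 1.352 m/s² × 30970 m = 1.386×10^8 Pa = 1368 atm
Total = 21.23 + 206.5 + 39.00 + 2041 + 1368 = 3675.6 atm

3680 atm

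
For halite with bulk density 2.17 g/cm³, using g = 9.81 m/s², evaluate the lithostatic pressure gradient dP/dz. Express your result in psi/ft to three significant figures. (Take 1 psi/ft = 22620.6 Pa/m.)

0.941 psi/ft

dP/dz = ρg = 2170 kg/m³ × 9.81 m/s² = 21288 Pa/m
= 21288 Pa/m × (1 psi/ft / 22621 Pa/m) = 0.94108 psi/ft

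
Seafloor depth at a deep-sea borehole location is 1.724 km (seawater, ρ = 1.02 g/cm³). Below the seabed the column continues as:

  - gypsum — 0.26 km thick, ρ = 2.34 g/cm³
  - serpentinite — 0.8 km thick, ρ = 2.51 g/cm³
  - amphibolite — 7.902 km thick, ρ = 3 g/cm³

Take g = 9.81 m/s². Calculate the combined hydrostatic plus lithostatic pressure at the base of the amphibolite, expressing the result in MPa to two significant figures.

seawater: 1020 kg/m³ × 9.81 m/s² × 1724 m = 1.725×10^7 Pa = 17.25 MPa
gypsum: 2340 kg/m³ × 9.81 m/s² × 260 m = 5.968×10^6 Pa = 5.968 MPa
serpentinite: 2510 kg/m³ × 9.81 m/s² × 800 m = 1.970×10^7 Pa = 19.70 MPa
amphibolite: 3000 kg/m³ × 9.81 m/s² × 7902 m = 2.326×10^8 Pa = 232.6 MPa
Total = 17.25 + 5.968 + 19.70 + 232.6 = 275.47 MPa

280 MPa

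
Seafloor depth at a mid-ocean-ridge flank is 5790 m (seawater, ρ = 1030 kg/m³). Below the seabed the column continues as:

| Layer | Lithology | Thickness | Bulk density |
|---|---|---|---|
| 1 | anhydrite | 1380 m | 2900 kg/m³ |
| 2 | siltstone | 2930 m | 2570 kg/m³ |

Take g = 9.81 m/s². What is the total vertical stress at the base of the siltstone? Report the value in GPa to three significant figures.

seawater: 1030 kg/m³ × 9.81 m/s² × 5790 m = 5.850×10^7 Pa = 0.05850 GPa
anhydrite: 2900 kg/m³ × 9.81 m/s² × 1380 m = 3.926×10^7 Pa = 0.03926 GPa
siltstone: 2570 kg/m³ × 9.81 m/s² × 2930 m = 7.387×10^7 Pa = 0.07387 GPa
Total = 0.05850 + 0.03926 + 0.07387 = 0.17163 GPa

0.172 GPa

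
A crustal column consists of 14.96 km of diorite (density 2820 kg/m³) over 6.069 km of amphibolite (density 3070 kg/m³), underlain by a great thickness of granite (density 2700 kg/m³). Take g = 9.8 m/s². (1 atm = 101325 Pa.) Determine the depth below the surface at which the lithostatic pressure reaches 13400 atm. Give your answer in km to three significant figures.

49.8 km

Pressure at base of upper layers: 2820×9.8×14960 + 3070×9.8×6069 = 5.960×10^8 Pa = 5882 atm
Remaining pressure to be supplied by granite: 1.358×10^9 − 5.960×10^8 = 7.617×10^8 Pa
Additional depth in granite = 7.617×10^8 Pa / (2700 kg/m³ × 9.8 m/s²) = 28788 m
Total depth = 21029 m + 28788 m = 49817 m
= 49.817 km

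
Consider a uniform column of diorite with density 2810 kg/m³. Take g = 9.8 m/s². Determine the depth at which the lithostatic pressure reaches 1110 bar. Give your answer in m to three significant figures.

4030 m

h = P/(ρg) = 1110 bar / (2810 kg/m³ × 9.8 m/s²) = 1.110×10^8 Pa / 27538 Pa/m = 4030.8 m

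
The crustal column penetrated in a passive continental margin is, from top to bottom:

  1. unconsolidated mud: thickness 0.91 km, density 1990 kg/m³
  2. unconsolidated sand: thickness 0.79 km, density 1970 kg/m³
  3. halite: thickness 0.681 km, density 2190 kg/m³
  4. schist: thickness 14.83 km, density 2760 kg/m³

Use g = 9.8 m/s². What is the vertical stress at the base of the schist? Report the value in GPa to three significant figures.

0.449 GPa

unconsolidated mud: 1990 kg/m³ × 9.8 m/s² × 910 m = 1.775×10^7 Pa = 0.01775 GPa
unconsolidated sand: 1970 kg/m³ × 9.8 m/s² × 790 m = 1.525×10^7 Pa = 0.01525 GPa
halite: 2190 kg/m³ × 9.8 m/s² × 681 m = 1.462×10^7 Pa = 0.01462 GPa
schist: 2760 kg/m³ × 9.8 m/s² × 14830 m = 4.011×10^8 Pa = 0.4011 GPa
Total = 0.01775 + 0.01525 + 0.01462 + 0.4011 = 0.44874 GPa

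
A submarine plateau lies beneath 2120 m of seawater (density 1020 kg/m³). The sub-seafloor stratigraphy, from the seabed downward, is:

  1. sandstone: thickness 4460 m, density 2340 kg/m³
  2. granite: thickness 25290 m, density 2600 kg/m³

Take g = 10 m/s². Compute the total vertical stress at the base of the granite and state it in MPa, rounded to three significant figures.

784 MPa

seawater: 1020 kg/m³ × 10 m/s² × 2120 m = 2.162×10^7 Pa = 21.62 MPa
sandstone: 2340 kg/m³ × 10 m/s² × 4460 m = 1.044×10^8 Pa = 104.4 MPa
granite: 2600 kg/m³ × 10 m/s² × 25290 m = 6.575×10^8 Pa = 657.5 MPa
Total = 21.62 + 104.4 + 657.5 = 783.53 MPa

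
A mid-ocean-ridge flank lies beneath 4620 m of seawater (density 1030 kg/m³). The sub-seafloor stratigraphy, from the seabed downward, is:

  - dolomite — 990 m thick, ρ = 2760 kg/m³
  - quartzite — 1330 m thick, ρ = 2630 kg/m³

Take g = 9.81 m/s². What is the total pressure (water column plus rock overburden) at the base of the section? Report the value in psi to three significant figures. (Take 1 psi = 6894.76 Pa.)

seawater: 1030 kg/m³ × 9.81 m/s² × 4620 m = 4.668×10^7 Pa = 6771 psi
dolomite: 2760 kg/m³ × 9.81 m/s² × 990 m = 2.680×10^7 Pa = 3888 psi
quartzite: 2630 kg/m³ × 9.81 m/s² × 1330 m = 3.431×10^7 Pa = 4977 psi
Total = 6771 + 3888 + 4977 = 15635 psi

15600 psi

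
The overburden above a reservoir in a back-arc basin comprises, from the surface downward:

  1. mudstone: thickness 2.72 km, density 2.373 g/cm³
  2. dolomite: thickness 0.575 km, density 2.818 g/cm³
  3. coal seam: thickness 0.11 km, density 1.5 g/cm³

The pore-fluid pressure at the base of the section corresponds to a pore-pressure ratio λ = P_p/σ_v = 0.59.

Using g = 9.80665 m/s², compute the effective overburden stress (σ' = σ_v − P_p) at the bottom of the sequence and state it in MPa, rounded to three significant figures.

33.1 MPa

Overburden (lithostatic) stress σ_v:
mudstone: 2373 kg/m³ × 9.80665 m/s² × 2720 m = 6.330×10^7 Pa = 63.30 MPa
dolomite: 2818 kg/m³ × 9.80665 m/s² × 575 m = 1.589×10^7 Pa = 15.89 MPa
coal seam: 1500 kg/m³ × 9.80665 m/s² × 110 m = 1.618×10^6 Pa = 1.618 MPa
Total = 63.30 + 15.89 + 1.618 = 80.806 MPa
Pore pressure P_p = λ·σ_v = 0.59 × 80.81 MPa = 47.68 MPa
Effective stress σ' = σ_v − P_p = 80.81 − 47.68 = 33.130 MPa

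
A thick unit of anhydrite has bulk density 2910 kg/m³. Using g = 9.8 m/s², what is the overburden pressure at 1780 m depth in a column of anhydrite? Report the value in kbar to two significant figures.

0.51 kbar

anhydrite: 2910 kg/m³ × 9.8 m/s² × 1780 m = 5.076×10^7 Pa = 0.5076 kbar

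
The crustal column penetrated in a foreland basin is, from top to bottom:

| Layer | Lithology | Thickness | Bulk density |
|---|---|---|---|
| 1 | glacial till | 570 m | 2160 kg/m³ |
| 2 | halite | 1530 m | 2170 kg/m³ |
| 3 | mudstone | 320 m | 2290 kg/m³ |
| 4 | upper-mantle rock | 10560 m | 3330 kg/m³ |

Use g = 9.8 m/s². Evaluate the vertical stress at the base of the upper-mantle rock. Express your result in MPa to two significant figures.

400 MPa

glacial till: 2160 kg/m³ × 9.8 m/s² × 570 m = 1.207×10^7 Pa = 12.07 MPa
halite: 2170 kg/m³ × 9.8 m/s² × 1530 m = 3.254×10^7 Pa = 32.54 MPa
mudstone: 2290 kg/m³ × 9.8 m/s² × 320 m = 7.181×10^6 Pa = 7.181 MPa
upper-mantle rock: 3330 kg/m³ × 9.8 m/s² × 10560 m = 3.446×10^8 Pa = 344.6 MPa
Total = 12.07 + 32.54 + 7.181 + 344.6 = 396.40 MPa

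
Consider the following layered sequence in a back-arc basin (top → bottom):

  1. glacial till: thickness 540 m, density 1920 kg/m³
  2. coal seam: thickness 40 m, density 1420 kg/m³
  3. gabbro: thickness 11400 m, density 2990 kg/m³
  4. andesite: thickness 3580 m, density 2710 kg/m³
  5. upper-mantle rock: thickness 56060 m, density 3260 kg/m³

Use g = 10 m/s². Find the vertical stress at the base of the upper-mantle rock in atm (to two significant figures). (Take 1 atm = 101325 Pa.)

glacial till: 1920 kg/m³ × 10 m/s² × 540 m = 1.037×10^7 Pa = 102.3 atm
coal seam: 1420 kg/m³ × 10 m/s² × 40 m = 5.680×10^5 Pa = 5.606 atm
gabbro: 2990 kg/m³ × 10 m/s² × 11400 m = 3.409×10^8 Pa = 3364 atm
andesite: 2710 kg/m³ × 10 m/s² × 3580 m = 9.702×10^7 Pa = 957.5 atm
upper-mantle rock: 3260 kg/m³ × 10 m/s² × 56060 m = 1.828×10^9 Pa = 18037 atm
Total = 102.3 + 5.606 + 3364 + 957.5 + 18037 = 22466 atm

22000 atm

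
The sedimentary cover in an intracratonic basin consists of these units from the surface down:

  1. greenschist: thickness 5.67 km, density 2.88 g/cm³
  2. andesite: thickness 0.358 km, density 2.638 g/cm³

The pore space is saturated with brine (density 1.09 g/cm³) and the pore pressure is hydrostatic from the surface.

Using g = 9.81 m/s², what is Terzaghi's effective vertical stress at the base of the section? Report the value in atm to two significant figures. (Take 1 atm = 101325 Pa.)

Overburden (lithostatic) stress σ_v:
greenschist: 2880 kg/m³ × 9.81 m/s² × 5670 m = 1.602×10^8 Pa = 160.2 MPa
andesite: 2638 kg/m³ × 9.81 m/s² × 358 m = 9.265×10^6 Pa = 9.265 MPa
Total = 160.2 + 9.265 = 169.46 MPa
Pore pressure P_p = 1090 kg/m³ × 9.81 m/s² × 6028 m = 6.446×10^7 Pa = 64.46 MPa
Effective stress σ' = σ_v − P_p = 169.5 − 64.46 = 105.00 MPa = 1036.3 atm

1000 atm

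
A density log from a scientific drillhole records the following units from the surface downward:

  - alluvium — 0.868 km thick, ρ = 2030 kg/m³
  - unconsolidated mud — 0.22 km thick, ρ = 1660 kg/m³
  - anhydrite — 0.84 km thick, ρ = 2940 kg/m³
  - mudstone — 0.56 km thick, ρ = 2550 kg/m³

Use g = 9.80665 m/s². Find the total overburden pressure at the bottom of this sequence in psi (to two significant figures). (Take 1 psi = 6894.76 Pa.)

8600 psi

alluvium: 2030 kg/m³ × 9.80665 m/s² × 868 m = 1.728×10^7 Pa = 2506 psi
unconsolidated mud: 1660 kg/m³ × 9.80665 m/s² × 220 m = 3.581×10^6 Pa = 519.4 psi
anhydrite: 2940 kg/m³ × 9.80665 m/s² × 840 m = 2.422×10^7 Pa = 3513 psi
mudstone: 2550 kg/m³ × 9.80665 m/s² × 560 m = 1.400×10^7 Pa = 2031 psi
Total = 2506 + 519.4 + 3513 + 2031 = 8569.3 psi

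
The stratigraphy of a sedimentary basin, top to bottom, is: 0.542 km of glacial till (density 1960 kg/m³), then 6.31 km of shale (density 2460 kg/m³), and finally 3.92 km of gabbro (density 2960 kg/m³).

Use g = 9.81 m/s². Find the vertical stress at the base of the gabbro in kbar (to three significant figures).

glacial till: 1960 kg/m³ × 9.81 m/s² × 542 m = 1.042×10^7 Pa = 0.1042 kbar
shale: 2460 kg/m³ × 9.81 m/s² × 6310 m = 1.523×10^8 Pa = 1.523 kbar
gabbro: 2960 kg/m³ × 9.81 m/s² × 3920 m = 1.138×10^8 Pa = 1.138 kbar
Total = 0.1042 + 1.523 + 1.138 = 2.7653 kbar

2.77 kbar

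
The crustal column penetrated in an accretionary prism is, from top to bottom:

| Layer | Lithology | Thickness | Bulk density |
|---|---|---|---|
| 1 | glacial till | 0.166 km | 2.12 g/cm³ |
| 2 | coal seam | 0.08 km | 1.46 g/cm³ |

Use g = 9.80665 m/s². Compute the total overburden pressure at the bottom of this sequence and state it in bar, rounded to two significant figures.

glacial till: 2120 kg/m³ × 9.80665 m/s² × 166 m = 3.451×10^6 Pa = 34.51 bar
coal seam: 1460 kg/m³ × 9.80665 m/s² × 80 m = 1.145×10^6 Pa = 11.45 bar
Total = 34.51 + 11.45 = 45.966 bar

46 bar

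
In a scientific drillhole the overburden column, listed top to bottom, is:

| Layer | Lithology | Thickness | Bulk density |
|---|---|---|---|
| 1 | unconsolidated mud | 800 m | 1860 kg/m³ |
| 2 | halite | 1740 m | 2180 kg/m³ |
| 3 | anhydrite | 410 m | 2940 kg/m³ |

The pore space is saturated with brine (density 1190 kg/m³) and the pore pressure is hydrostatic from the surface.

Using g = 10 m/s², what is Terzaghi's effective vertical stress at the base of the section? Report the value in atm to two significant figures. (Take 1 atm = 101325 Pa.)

290 atm

Overburden (lithostatic) stress σ_v:
unconsolidated mud: 1860 kg/m³ × 10 m/s² × 800 m = 1.488×10^7 Pa = 14.88 MPa
halite: 2180 kg/m³ × 10 m/s² × 1740 m = 3.793×10^7 Pa = 37.93 MPa
anhydrite: 2940 kg/m³ × 10 m/s² × 410 m = 1.205×10^7 Pa = 12.05 MPa
Total = 14.88 + 37.93 + 12.05 = 64.866 MPa
Pore pressure P_p = 1190 kg/m³ × 10 m/s² × 2950 m = 3.510×10^7 Pa = 35.10 MPa
Effective stress σ' = σ_v − P_p = 64.87 − 35.10 = 29.761 MPa = 293.72 atm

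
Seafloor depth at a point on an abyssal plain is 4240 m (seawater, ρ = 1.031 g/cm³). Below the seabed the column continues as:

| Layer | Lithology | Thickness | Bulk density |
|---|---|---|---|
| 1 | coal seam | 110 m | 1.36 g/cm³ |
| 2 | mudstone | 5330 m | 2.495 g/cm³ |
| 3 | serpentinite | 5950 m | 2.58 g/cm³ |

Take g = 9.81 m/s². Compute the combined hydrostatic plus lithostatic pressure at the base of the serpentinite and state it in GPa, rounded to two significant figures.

0.33 GPa

seawater: 1031 kg/m³ × 9.81 m/s² × 4240 m = 4.288×10^7 Pa = 0.04288 GPa
coal seam: 1360 kg/m³ × 9.81 m/s² × 110 m = 1.468×10^6 Pa = 1.468×10^-3 GPa
mudstone: 2495 kg/m³ × 9.81 m/s² × 5330 m = 1.305×10^8 Pa = 0.1305 GPa
serpentinite: 2580 kg/m³ × 9.81 m/s² × 5950 m = 1.506×10^8 Pa = 0.1506 GPa
Total = 0.04288 + 1.468×10^-3 + 0.1305 + 0.1506 = 0.32540 GPa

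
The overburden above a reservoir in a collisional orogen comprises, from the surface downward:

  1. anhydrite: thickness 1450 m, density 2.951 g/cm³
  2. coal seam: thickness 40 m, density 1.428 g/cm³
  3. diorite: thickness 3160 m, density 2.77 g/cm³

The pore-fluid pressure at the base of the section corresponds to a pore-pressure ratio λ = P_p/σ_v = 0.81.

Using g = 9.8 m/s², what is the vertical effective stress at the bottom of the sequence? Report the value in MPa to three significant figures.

Overburden (lithostatic) stress σ_v:
anhydrite: 2951 kg/m³ × 9.8 m/s² × 1450 m = 4.193×10^7 Pa = 41.93 MPa
coal seam: 1428 kg/m³ × 9.8 m/s² × 40 m = 5.598×10^5 Pa = 0.5598 MPa
diorite: 2770 kg/m³ × 9.8 m/s² × 3160 m = 8.578×10^7 Pa = 85.78 MPa
Total = 41.93 + 0.5598 + 85.78 = 128.27 MPa
Pore pressure P_p = λ·σ_v = 0.81 × 128.3 MPa = 103.9 MPa
Effective stress σ' = σ_v − P_p = 128.3 − 103.9 = 24.372 MPa

24.4 MPa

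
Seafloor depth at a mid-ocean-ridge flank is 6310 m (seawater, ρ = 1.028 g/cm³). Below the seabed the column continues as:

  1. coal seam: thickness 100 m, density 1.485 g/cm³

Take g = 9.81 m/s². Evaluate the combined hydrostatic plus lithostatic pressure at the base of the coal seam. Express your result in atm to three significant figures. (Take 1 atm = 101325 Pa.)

seawater: 1028 kg/m³ × 9.81 m/s² × 6310 m = 6.363×10^7 Pa = 628.0 atm
coal seam: 1485 kg/m³ × 9.81 m/s² × 100 m = 1.457×10^6 Pa = 14.38 atm
Total = 628.0 + 14.38 = 642.40 atm

642 atm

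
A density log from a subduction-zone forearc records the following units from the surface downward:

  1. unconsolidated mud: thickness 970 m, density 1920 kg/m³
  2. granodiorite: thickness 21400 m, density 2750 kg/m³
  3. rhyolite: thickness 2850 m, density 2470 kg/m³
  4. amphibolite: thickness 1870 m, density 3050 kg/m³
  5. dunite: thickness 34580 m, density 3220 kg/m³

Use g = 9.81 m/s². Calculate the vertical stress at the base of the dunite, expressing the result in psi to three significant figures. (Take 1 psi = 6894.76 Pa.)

unconsolidated mud: 1920 kg/m³ × 9.81 m/s² × 970 m = 1.827×10^7 Pa = 2650 psi
granodiorite: 2750 kg/m³ × 9.81 m/s² × 21400 m = 5.773×10^8 Pa = 83733 psi
rhyolite: 2470 kg/m³ × 9.81 m/s² × 2850 m = 6.906×10^7 Pa = 10016 psi
amphibolite: 3050 kg/m³ × 9.81 m/s² × 1870 m = 5.595×10^7 Pa = 8115 psi
dunite: 3220 kg/m³ × 9.81 m/s² × 34580 m = 1.092×10^9 Pa = 1.584×10^5 psi
Total = 2650 + 83733 + 10016 + 8115 + 1.584×10^5 = 2.6294×10^5 psi

263000 psi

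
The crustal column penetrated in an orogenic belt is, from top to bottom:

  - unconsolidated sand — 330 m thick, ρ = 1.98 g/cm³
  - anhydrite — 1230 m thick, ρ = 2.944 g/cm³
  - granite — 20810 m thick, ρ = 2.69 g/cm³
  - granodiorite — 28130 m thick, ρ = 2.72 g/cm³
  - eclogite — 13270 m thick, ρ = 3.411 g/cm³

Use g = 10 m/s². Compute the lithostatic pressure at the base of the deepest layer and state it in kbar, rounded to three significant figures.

18.2 kbar

unconsolidated sand: 1980 kg/m³ × 10 m/s² × 330 m = 6.534×10^6 Pa = 0.06534 kbar
anhydrite: 2944 kg/m³ × 10 m/s² × 1230 m = 3.621×10^7 Pa = 0.3621 kbar
granite: 2690 kg/m³ × 10 m/s² × 20810 m = 5.598×10^8 Pa = 5.598 kbar
granodiorite: 2720 kg/m³ × 10 m/s² × 28130 m = 7.651×10^8 Pa = 7.651 kbar
eclogite: 3411 kg/m³ × 10 m/s² × 13270 m = 4.526×10^8 Pa = 4.526 kbar
Total = 0.06534 + 0.3621 + 5.598 + 7.651 + 4.526 = 18.203 kbar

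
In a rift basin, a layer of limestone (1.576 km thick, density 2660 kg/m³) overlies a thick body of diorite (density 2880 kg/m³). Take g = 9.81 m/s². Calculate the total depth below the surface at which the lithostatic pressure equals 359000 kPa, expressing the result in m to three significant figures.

12800 m

Pressure at base of upper layers: 2660×9.81×1576 = 4.113×10^7 Pa = 41125 kPa
Remaining pressure to be supplied by diorite: 3.590×10^8 − 4.113×10^7 = 3.179×10^8 Pa
Additional depth in diorite = 3.179×10^8 Pa / (2880 kg/m³ × 9.81 m/s²) = 11251 m
Total depth = 1576 m + 11251 m = 12827 m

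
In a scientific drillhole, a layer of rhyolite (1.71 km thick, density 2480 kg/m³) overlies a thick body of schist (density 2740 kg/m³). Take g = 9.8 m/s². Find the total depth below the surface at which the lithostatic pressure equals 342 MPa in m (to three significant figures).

Pressure at base of upper layers: 2480×9.8×1710 = 4.156×10^7 Pa = 41.56 MPa
Remaining pressure to be supplied by schist: 3.420×10^8 − 4.156×10^7 = 3.004×10^8 Pa
Additional depth in schist = 3.004×10^8 Pa / (2740 kg/m³ × 9.8 m/s²) = 11189 m
Total depth = 1710 m + 11189 m = 12899 m

12900 m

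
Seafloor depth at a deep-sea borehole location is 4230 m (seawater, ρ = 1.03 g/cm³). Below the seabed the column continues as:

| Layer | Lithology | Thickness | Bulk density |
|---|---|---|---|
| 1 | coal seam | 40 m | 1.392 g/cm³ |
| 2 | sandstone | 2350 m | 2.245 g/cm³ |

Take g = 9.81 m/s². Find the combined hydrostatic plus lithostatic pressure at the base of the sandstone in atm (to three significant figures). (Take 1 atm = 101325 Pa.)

938 atm

seawater: 1030 kg/m³ × 9.81 m/s² × 4230 m = 4.274×10^7 Pa = 421.8 atm
coal seam: 1392 kg/m³ × 9.81 m/s² × 40 m = 5.462×10^5 Pa = 5.391 atm
sandstone: 2245 kg/m³ × 9.81 m/s² × 2350 m = 5.176×10^7 Pa = 510.8 atm
Total = 421.8 + 5.391 + 510.8 = 938.00 atm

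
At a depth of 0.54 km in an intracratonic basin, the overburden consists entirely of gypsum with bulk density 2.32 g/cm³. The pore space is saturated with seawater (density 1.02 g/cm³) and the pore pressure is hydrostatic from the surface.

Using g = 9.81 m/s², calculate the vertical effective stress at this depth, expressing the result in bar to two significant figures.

Overburden (lithostatic) stress σ_v:
gypsum: 2320 kg/m³ × 9.81 m/s² × 540 m = 1.229×10^7 Pa = 12.29 MPa
Pore pressure P_p = 1020 kg/m³ × 9.81 m/s² × 540 m = 5.403×10^6 Pa = 5.403 MPa
Effective stress σ' = σ_v − P_p = 12.29 − 5.403 = 6.8866 MPa = 68.866 bar

69 bar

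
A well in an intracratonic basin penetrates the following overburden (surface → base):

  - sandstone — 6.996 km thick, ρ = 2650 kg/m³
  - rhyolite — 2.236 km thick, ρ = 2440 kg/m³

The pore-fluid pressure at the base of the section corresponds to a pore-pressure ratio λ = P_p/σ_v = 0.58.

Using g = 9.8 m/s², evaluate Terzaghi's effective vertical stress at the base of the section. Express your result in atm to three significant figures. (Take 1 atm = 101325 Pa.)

Overburden (lithostatic) stress σ_v:
sandstone: 2650 kg/m³ × 9.8 m/s² × 6996 m = 1.817×10^8 Pa = 181.7 MPa
rhyolite: 2440 kg/m³ × 9.8 m/s² × 2236 m = 5.347×10^7 Pa = 53.47 MPa
Total = 181.7 + 53.47 = 235.15 MPa
Pore pressure P_p = λ·σ_v = 0.58 × 235.2 MPa = 136.4 MPa
Effective stress σ' = σ_v − P_p = 235.2 − 136.4 = 98.764 MPa = 974.73 atm

975 atm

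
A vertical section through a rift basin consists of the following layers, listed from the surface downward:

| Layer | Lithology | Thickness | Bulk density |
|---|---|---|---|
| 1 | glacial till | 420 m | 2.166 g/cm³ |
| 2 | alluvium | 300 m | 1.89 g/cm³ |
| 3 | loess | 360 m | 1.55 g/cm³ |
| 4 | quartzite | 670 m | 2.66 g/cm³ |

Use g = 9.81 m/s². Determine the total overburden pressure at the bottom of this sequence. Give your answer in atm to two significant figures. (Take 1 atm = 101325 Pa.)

glacial till: 2166 kg/m³ × 9.81 m/s² × 420 m = 8.924×10^6 Pa = 88.08 atm
alluvium: 1890 kg/m³ × 9.81 m/s² × 300 m = 5.562×10^6 Pa = 54.90 atm
loess: 1550 kg/m³ × 9.81 m/s² × 360 m = 5.474×10^6 Pa = 54.02 atm
quartzite: 2660 kg/m³ × 9.81 m/s² × 670 m = 1.748×10^7 Pa = 172.5 atm
Total = 88.08 + 54.90 + 54.02 + 172.5 = 369.54 atm

370 atm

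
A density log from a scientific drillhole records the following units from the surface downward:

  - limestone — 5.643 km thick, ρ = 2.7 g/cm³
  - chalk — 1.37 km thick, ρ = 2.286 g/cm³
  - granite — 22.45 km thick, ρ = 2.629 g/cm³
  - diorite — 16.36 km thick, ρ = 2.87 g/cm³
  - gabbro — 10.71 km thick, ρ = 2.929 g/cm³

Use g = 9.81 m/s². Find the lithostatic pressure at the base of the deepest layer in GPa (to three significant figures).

1.53 GPa

limestone: 2700 kg/m³ × 9.81 m/s² × 5643 m = 1.495×10^8 Pa = 0.1495 GPa
chalk: 2286 kg/m³ × 9.81 m/s² × 1370 m = 3.072×10^7 Pa = 0.03072 GPa
granite: 2629 kg/m³ × 9.81 m/s² × 22450 m = 5.790×10^8 Pa = 0.5790 GPa
diorite: 2870 kg/m³ × 9.81 m/s² × 16360 m = 4.606×10^8 Pa = 0.4606 GPa
gabbro: 2929 kg/m³ × 9.81 m/s² × 10710 m = 3.077×10^8 Pa = 0.3077 GPa
Total = 0.1495 + 0.03072 + 0.5790 + 0.4606 + 0.3077 = 1.5275 GPa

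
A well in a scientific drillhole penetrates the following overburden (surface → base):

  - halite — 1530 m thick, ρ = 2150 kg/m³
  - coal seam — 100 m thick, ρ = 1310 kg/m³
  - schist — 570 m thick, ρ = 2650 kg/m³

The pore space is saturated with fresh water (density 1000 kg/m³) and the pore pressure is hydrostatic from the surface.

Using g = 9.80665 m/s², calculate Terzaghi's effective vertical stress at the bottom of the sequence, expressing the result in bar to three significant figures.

Overburden (lithostatic) stress σ_v:
halite: 2150 kg/m³ × 9.80665 m/s² × 1530 m = 3.226×10^7 Pa = 32.26 MPa
coal seam: 1310 kg/m³ × 9.80665 m/s² × 100 m = 1.285×10^6 Pa = 1.285 MPa
schist: 2650 kg/m³ × 9.80665 m/s² × 570 m = 1.481×10^7 Pa = 14.81 MPa
Total = 32.26 + 1.285 + 14.81 = 48.357 MPa
Pore pressure P_p = 1000 kg/m³ × 9.80665 m/s² × 2200 m = 2.157×10^7 Pa = 21.57 MPa
Effective stress σ' = σ_v − P_p = 48.36 − 21.57 = 26.782 MPa = 267.82 bar

268 bar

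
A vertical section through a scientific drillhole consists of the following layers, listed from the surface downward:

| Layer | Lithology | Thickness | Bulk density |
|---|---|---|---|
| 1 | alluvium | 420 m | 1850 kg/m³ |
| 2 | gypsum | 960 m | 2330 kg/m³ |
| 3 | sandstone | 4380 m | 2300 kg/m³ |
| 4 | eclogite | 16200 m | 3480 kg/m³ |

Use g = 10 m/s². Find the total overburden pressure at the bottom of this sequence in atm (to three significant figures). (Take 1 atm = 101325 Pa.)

6860 atm

alluvium: 1850 kg/m³ × 10 m/s² × 420 m = 7.770×10^6 Pa = 76.68 atm
gypsum: 2330 kg/m³ × 10 m/s² × 960 m = 2.237×10^7 Pa = 220.8 atm
sandstone: 2300 kg/m³ × 10 m/s² × 4380 m = 1.007×10^8 Pa = 994.2 atm
eclogite: 3480 kg/m³ × 10 m/s² × 16200 m = 5.638×10^8 Pa = 5564 atm
Total = 76.68 + 220.8 + 994.2 + 5564 = 6855.5 atm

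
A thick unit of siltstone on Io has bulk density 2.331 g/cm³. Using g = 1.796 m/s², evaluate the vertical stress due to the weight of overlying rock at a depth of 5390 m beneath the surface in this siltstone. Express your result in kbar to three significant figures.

siltstone: 2331 kg/m³ × 1.796 m/s² × 5390 m = 2.257×10^7 Pa = 0.2257 kbar

0.226 kbar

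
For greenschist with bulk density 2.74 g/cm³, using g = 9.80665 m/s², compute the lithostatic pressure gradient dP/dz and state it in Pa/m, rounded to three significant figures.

26900 Pa/m

dP/dz = ρg = 2740 kg/m³ × 9.80665 m/s² = 26870 Pa/m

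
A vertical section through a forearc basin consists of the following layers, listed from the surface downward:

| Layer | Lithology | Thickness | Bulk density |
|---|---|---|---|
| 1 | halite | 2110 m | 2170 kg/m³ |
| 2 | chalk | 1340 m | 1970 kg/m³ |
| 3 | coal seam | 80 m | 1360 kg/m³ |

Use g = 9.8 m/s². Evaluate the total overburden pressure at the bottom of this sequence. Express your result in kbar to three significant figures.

halite: 2170 kg/m³ × 9.8 m/s² × 2110 m = 4.487×10^7 Pa = 0.4487 kbar
chalk: 1970 kg/m³ × 9.8 m/s² × 1340 m = 2.587×10^7 Pa = 0.2587 kbar
coal seam: 1360 kg/m³ × 9.8 m/s² × 80 m = 1.066×10^6 Pa = 0.01066 kbar
Total = 0.4487 + 0.2587 + 0.01066 = 0.71808 kbar

0.718 kbar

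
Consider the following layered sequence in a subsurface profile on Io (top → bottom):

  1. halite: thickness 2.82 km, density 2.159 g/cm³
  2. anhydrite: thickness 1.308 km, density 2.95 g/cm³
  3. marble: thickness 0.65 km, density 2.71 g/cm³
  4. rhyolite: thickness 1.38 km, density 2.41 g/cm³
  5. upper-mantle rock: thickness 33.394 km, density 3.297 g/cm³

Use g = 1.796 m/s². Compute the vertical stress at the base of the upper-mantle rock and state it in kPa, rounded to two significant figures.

halite: 2159 kg/m³ × 1.796 m/s² × 2820 m = 1.093×10^7 Pa = 10935 kPa
anhydrite: 2950 kg/m³ × 1.796 m/s² × 1308 m = 6.930×10^6 Pa = 6930 kPa
marble: 2710 kg/m³ × 1.796 m/s² × 650 m = 3.164×10^6 Pa = 3164 kPa
rhyolite: 2410 kg/m³ × 1.796 m/s² × 1380 m = 5.973×10^6 Pa = 5973 kPa
upper-mantle rock: 3297 kg/m³ × 1.796 m/s² × 33394 m = 1.977×10^8 Pa = 1.977×10^5 kPa
Total = 10935 + 6930 + 3164 + 5973 + 1.977×10^5 = 2.2474×10^5 kPa

220000 kPa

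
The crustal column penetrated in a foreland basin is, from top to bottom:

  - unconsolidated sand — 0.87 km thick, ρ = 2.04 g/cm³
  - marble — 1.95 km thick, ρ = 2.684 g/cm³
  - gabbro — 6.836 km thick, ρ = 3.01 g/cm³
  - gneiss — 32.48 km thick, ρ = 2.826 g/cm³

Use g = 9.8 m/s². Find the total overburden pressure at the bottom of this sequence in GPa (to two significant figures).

unconsolidated sand: 2040 kg/m³ × 9.8 m/s² × 870 m = 1.739×10^7 Pa = 0.01739 GPa
marble: 2684 kg/m³ × 9.8 m/s² × 1950 m = 5.129×10^7 Pa = 0.05129 GPa
gabbro: 3010 kg/m³ × 9.8 m/s² × 6836 m = 2.016×10^8 Pa = 0.2016 GPa
gneiss: 2826 kg/m³ × 9.8 m/s² × 32480 m = 8.995×10^8 Pa = 0.8995 GPa
Total = 0.01739 + 0.05129 + 0.2016 + 0.8995 = 1.1699 GPa

1.2 GPa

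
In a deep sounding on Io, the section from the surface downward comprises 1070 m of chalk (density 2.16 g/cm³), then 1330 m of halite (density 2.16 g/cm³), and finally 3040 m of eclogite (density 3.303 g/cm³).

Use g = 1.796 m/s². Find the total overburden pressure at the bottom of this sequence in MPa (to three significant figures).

chalk: 2160 kg/m³ × 1.796 m/s² × 1070 m = 4.151×10^6 Pa = 4.151 MPa
halite: 2160 kg/m³ × 1.796 m/s² × 1330 m = 5.160×10^6 Pa = 5.160 MPa
eclogite: 3303 kg/m³ × 1.796 m/s² × 3040 m = 1.803×10^7 Pa = 18.03 MPa
Total = 4.151 + 5.160 + 18.03 = 27.344 MPa

27.3 MPa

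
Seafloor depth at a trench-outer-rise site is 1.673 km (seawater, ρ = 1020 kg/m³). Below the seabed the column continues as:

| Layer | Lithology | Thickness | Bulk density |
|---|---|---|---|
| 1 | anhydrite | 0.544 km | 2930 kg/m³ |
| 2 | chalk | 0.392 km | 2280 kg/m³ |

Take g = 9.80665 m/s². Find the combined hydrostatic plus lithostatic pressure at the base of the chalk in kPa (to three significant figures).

seawater: 1020 kg/m³ × 9.80665 m/s² × 1673 m = 1.673×10^7 Pa = 16735 kPa
anhydrite: 2930 kg/m³ × 9.80665 m/s² × 544 m = 1.563×10^7 Pa = 15631 kPa
chalk: 2280 kg/m³ × 9.80665 m/s² × 392 m = 8.765×10^6 Pa = 8765 kPa
Total = 16735 + 15631 + 8765 = 41130 kPa

41100 kPa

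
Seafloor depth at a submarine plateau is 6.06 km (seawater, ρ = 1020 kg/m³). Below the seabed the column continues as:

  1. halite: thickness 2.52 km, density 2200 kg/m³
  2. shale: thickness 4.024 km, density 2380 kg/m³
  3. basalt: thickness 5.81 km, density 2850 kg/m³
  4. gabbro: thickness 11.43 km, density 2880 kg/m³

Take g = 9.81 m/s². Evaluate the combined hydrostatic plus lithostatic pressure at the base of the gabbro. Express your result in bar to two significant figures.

6900 bar

seawater: 1020 kg/m³ × 9.81 m/s² × 6060 m = 6.064×10^7 Pa = 606.4 bar
halite: 2200 kg/m³ × 9.81 m/s² × 2520 m = 5.439×10^7 Pa = 543.9 bar
shale: 2380 kg/m³ × 9.81 m/s² × 4024 m = 9.395×10^7 Pa = 939.5 bar
basalt: 2850 kg/m³ × 9.81 m/s² × 5810 m = 1.624×10^8 Pa = 1624 bar
gabbro: 2880 kg/m³ × 9.81 m/s² × 11430 m = 3.229×10^8 Pa = 3229 bar
Total = 606.4 + 543.9 + 939.5 + 1624 + 3229 = 6943.4 bar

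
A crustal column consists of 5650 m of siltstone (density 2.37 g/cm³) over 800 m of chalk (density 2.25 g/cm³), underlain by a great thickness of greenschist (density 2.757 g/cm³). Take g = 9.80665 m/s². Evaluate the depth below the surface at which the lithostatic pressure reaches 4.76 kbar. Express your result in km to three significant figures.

18.5 km

Pressure at base of upper layers: 2370×9.80665×5650 + 2250×9.80665×800 = 1.490×10^8 Pa = 1.490 kbar
Remaining pressure to be supplied by greenschist: 4.760×10^8 − 1.490×10^8 = 3.270×10^8 Pa
Additional depth in greenschist = 3.270×10^8 Pa / (2757 kg/m³ × 9.80665 m/s²) = 12096 m
Total depth = 6450 m + 12096 m = 18546 m
= 18.546 km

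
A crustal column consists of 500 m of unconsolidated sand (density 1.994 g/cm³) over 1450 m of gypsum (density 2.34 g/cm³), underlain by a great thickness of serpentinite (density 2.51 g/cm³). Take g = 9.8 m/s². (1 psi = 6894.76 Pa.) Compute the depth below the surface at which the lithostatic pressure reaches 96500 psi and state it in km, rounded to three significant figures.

Pressure at base of upper layers: 1994×9.8×500 + 2340×9.8×1450 = 4.302×10^7 Pa = 6240 psi
Remaining pressure to be supplied by serpentinite: 6.653×10^8 − 4.302×10^7 = 6.223×10^8 Pa
Additional depth in serpentinite = 6.223×10^8 Pa / (2510 kg/m³ × 9.8 m/s²) = 25300 m
Total depth = 1950 m + 25300 m = 27250 m
= 27.250 km

27.2 km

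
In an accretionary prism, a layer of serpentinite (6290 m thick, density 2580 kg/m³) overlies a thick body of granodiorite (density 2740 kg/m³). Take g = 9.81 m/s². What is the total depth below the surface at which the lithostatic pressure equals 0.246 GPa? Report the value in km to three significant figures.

9.52 km

Pressure at base of upper layers: 2580×9.81×6290 = 1.592×10^8 Pa = 0.1592 GPa
Remaining pressure to be supplied by granodiorite: 2.460×10^8 − 1.592×10^8 = 8.680×10^7 Pa
Additional depth in granodiorite = 8.680×10^7 Pa / (2740 kg/m³ × 9.81 m/s²) = 3229.3 m
Total depth = 6290 m + 3229.3 m = 9519.3 m
= 9.5193 km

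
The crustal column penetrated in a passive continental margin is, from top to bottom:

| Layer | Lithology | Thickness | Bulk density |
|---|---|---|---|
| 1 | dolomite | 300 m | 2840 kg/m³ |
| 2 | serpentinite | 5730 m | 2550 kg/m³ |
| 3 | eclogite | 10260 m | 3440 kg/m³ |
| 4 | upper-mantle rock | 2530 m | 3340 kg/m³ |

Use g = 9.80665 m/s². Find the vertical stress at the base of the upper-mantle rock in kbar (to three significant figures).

5.81 kbar

dolomite: 2840 kg/m³ × 9.80665 m/s² × 300 m = 8.355×10^6 Pa = 0.08355 kbar
serpentinite: 2550 kg/m³ × 9.80665 m/s² × 5730 m = 1.433×10^8 Pa = 1.433 kbar
eclogite: 3440 kg/m³ × 9.80665 m/s² × 10260 m = 3.461×10^8 Pa = 3.461 kbar
upper-mantle rock: 3340 kg/m³ × 9.80665 m/s² × 2530 m = 8.287×10^7 Pa = 0.8287 kbar
Total = 0.08355 + 1.433 + 3.461 + 0.8287 = 5.8063 kbar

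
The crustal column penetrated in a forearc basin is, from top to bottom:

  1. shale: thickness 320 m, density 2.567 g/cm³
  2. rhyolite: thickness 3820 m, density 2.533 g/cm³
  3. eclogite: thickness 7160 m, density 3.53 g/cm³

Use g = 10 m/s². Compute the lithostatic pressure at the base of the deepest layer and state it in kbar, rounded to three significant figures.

3.58 kbar

shale: 2567 kg/m³ × 10 m/s² × 320 m = 8.214×10^6 Pa = 0.08214 kbar
rhyolite: 2533 kg/m³ × 10 m/s² × 3820 m = 9.676×10^7 Pa = 0.9676 kbar
eclogite: 3530 kg/m³ × 10 m/s² × 7160 m = 2.527×10^8 Pa = 2.527 kbar
Total = 0.08214 + 0.9676 + 2.527 = 3.5772 kbar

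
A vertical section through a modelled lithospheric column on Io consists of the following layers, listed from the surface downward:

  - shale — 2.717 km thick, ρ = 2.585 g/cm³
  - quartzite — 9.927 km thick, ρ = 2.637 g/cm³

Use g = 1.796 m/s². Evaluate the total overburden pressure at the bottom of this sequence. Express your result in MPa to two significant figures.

60 MPa

shale: 2585 kg/m³ × 1.796 m/s² × 2717 m = 1.261×10^7 Pa = 12.61 MPa
quartzite: 2637 kg/m³ × 1.796 m/s² × 9927 m = 4.701×10^7 Pa = 47.01 MPa
Total = 12.61 + 47.01 = 59.629 MPa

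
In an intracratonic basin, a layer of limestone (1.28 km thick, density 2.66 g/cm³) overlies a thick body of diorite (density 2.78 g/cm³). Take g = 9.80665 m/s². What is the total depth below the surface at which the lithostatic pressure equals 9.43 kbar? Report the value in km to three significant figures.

Pressure at base of upper layers: 2660×9.80665×1280 = 3.339×10^7 Pa = 0.3339 kbar
Remaining pressure to be supplied by diorite: 9.430×10^8 − 3.339×10^7 = 9.096×10^8 Pa
Additional depth in diorite = 9.096×10^8 Pa / (2780 kg/m³ × 9.80665 m/s²) = 33365 m
Total depth = 1280 m + 33365 m = 34645 m
= 34.645 km

34.6 km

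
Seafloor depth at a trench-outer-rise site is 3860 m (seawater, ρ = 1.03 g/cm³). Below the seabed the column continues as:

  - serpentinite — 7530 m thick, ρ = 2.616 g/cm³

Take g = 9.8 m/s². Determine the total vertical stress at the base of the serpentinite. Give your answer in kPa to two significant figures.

seawater: 1030 kg/m³ × 9.8 m/s² × 3860 m = 3.896×10^7 Pa = 38963 kPa
serpentinite: 2616 kg/m³ × 9.8 m/s² × 7530 m = 1.930×10^8 Pa = 1.930×10^5 kPa
Total = 38963 + 1.930×10^5 = 2.3201×10^5 kPa

230000 kPa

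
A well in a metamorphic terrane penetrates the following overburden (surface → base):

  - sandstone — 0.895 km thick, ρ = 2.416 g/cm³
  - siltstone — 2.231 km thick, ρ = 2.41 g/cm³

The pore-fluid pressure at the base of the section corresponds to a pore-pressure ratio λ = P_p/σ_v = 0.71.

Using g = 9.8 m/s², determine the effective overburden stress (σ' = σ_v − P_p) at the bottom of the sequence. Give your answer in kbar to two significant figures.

Overburden (lithostatic) stress σ_v:
sandstone: 2416 kg/m³ × 9.8 m/s² × 895 m = 2.119×10^7 Pa = 21.19 MPa
siltstone: 2410 kg/m³ × 9.8 m/s² × 2231 m = 5.269×10^7 Pa = 52.69 MPa
Total = 21.19 + 52.69 = 73.882 MPa
Pore pressure P_p = λ·σ_v = 0.71 × 73.88 MPa = 52.46 MPa
Effective stress σ' = σ_v − P_p = 73.88 − 52.46 = 21.426 MPa = 0.21426 kbar

0.21 kbar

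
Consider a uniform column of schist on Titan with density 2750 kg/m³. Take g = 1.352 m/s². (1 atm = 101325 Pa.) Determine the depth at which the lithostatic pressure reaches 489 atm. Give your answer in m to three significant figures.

h = P/(ρg) = 489 atm / (2750 kg/m³ × 1.352 m/s²) = 4.955×10^7 Pa / 3718.0 Pa/m = 13326 m

13300 m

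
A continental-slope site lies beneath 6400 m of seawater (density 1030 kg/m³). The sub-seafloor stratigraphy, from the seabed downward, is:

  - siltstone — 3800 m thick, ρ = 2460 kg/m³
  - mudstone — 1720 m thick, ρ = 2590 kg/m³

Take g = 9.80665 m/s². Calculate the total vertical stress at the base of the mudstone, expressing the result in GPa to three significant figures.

seawater: 1030 kg/m³ × 9.80665 m/s² × 6400 m = 6.465×10^7 Pa = 0.06465 GPa
siltstone: 2460 kg/m³ × 9.80665 m/s² × 3800 m = 9.167×10^7 Pa = 0.09167 GPa
mudstone: 2590 kg/m³ × 9.80665 m/s² × 1720 m = 4.369×10^7 Pa = 0.04369 GPa
Total = 0.06465 + 0.09167 + 0.04369 = 0.20000 GPa

0.200 GPa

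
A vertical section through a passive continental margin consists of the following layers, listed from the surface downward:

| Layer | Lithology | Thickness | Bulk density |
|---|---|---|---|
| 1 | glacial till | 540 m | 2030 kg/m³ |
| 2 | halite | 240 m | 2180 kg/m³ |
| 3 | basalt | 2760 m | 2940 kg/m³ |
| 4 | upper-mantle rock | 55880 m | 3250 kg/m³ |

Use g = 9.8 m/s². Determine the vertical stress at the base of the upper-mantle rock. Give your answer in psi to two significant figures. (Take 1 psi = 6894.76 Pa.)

270000 psi

glacial till: 2030 kg/m³ × 9.8 m/s² × 540 m = 1.074×10^7 Pa = 1558 psi
halite: 2180 kg/m³ × 9.8 m/s² × 240 m = 5.127×10^6 Pa = 743.7 psi
basalt: 2940 kg/m³ × 9.8 m/s² × 2760 m = 7.952×10^7 Pa = 11534 psi
upper-mantle rock: 3250 kg/m³ × 9.8 m/s² × 55880 m = 1.780×10^9 Pa = 2.581×10^5 psi
Total = 1558 + 743.7 + 11534 + 2.581×10^5 = 2.7197×10^5 psi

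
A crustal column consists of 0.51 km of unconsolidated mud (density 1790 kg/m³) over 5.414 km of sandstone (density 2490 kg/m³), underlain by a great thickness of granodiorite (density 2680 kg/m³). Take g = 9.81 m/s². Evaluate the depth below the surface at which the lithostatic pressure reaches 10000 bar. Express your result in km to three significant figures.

38.6 km

Pressure at base of upper layers: 1790×9.81×510 + 2490×9.81×5414 = 1.412×10^8 Pa = 1412 bar
Remaining pressure to be supplied by granodiorite: 1.000×10^9 − 1.412×10^8 = 8.588×10^8 Pa
Additional depth in granodiorite = 8.588×10^8 Pa / (2680 kg/m³ × 9.81 m/s²) = 32665 m
Total depth = 5924 m + 32665 m = 38589 m
= 38.589 km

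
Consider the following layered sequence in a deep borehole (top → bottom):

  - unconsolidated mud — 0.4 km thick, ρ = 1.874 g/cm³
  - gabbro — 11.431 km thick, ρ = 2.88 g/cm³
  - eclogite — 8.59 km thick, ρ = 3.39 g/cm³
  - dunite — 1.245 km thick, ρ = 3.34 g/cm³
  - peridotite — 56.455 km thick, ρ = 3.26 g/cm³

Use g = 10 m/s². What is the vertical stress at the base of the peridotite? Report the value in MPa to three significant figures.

unconsolidated mud: 1874 kg/m³ × 10 m/s² × 400 m = 7.496×10^6 Pa = 7.496 MPa
gabbro: 2880 kg/m³ × 10 m/s² × 11431 m = 3.292×10^8 Pa = 329.2 MPa
eclogite: 3390 kg/m³ × 10 m/s² × 8590 m = 2.912×10^8 Pa = 291.2 MPa
dunite: 3340 kg/m³ × 10 m/s² × 1245 m = 4.158×10^7 Pa = 41.58 MPa
peridotite: 3260 kg/m³ × 10 m/s² × 56455 m = 1.840×10^9 Pa = 1840 MPa
Total = 7.496 + 329.2 + 291.2 + 41.58 + 1840 = 2509.9 MPa

2510 MPa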